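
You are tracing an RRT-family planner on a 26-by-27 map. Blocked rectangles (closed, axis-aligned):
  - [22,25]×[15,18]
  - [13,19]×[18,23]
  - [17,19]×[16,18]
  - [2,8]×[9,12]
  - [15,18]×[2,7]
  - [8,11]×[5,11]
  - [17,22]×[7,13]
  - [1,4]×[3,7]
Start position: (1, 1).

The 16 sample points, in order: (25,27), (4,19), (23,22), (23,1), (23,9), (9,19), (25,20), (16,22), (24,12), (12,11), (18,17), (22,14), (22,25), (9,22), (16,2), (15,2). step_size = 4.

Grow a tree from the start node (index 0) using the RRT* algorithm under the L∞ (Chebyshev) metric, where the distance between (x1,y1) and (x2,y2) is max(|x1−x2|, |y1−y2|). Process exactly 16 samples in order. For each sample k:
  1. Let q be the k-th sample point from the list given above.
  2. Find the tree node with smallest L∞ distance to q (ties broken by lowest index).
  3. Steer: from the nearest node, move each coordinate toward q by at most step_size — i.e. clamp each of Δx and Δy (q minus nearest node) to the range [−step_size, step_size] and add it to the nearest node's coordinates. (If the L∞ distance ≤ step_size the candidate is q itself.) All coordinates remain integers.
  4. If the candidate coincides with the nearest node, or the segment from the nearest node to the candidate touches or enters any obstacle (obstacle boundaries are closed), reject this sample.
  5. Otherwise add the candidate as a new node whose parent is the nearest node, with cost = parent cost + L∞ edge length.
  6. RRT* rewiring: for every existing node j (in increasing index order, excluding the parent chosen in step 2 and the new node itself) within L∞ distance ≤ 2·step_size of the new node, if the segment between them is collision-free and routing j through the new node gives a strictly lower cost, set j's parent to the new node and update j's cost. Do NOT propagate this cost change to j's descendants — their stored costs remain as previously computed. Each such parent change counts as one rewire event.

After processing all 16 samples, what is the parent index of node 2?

1. q=(25,27) nearest=0 d=26 new=(5,5) → blocked by [1,4]×[3,7], reject
2. q=(4,19) nearest=0 d=18 new=(4,5) → blocked by [1,4]×[3,7], reject
3. q=(23,22) nearest=0 d=22 new=(5,5) → blocked by [1,4]×[3,7], reject
4. q=(23,1) nearest=0 d=22 new=(5,1) → add node 1 parent=0 cost=4
5. q=(23,9) nearest=1 d=18 new=(9,5) → blocked by [8,11]×[5,11], reject
6. q=(9,19) nearest=0 d=18 new=(5,5) → blocked by [1,4]×[3,7], reject
7. q=(25,20) nearest=1 d=20 new=(9,5) → blocked by [8,11]×[5,11], reject
8. q=(16,22) nearest=0 d=21 new=(5,5) → blocked by [1,4]×[3,7], reject
9. q=(24,12) nearest=1 d=19 new=(9,5) → blocked by [8,11]×[5,11], reject
10. q=(12,11) nearest=1 d=10 new=(9,5) → blocked by [8,11]×[5,11], reject
11. q=(18,17) nearest=1 d=16 new=(9,5) → blocked by [8,11]×[5,11], reject
12. q=(22,14) nearest=1 d=17 new=(9,5) → blocked by [8,11]×[5,11], reject
13. q=(22,25) nearest=0 d=24 new=(5,5) → blocked by [1,4]×[3,7], reject
14. q=(9,22) nearest=0 d=21 new=(5,5) → blocked by [1,4]×[3,7], reject
15. q=(16,2) nearest=1 d=11 new=(9,2) → add node 2 parent=1 cost=8
16. q=(15,2) nearest=2 d=6 new=(13,2) → add node 3 parent=2 cost=12

Parent of node 2: 1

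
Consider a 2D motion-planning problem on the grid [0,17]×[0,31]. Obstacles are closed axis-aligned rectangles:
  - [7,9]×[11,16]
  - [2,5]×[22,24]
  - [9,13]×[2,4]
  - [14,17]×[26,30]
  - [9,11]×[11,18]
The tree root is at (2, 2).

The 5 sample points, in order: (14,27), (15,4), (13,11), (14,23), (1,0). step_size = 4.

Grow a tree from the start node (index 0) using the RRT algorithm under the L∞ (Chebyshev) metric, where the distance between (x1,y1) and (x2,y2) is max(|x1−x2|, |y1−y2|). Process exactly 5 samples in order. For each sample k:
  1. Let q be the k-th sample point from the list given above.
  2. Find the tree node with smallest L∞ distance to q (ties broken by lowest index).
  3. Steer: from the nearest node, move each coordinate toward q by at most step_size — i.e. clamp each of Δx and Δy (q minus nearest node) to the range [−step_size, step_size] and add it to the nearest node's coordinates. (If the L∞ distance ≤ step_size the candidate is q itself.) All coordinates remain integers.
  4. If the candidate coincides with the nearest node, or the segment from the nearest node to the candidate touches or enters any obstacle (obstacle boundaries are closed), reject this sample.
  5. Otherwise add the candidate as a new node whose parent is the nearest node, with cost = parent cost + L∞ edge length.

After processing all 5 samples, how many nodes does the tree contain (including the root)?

1. q=(14,27) nearest=0 d=25 new=(6,6) → add node 1 parent=0 cost=4
2. q=(15,4) nearest=1 d=9 new=(10,4) → blocked by [9,13]×[2,4], reject
3. q=(13,11) nearest=1 d=7 new=(10,10) → add node 2 parent=1 cost=8
4. q=(14,23) nearest=2 d=13 new=(14,14) → blocked by [9,11]×[11,18], reject
5. q=(1,0) nearest=0 d=2 new=(1,0) → add node 3 parent=0 cost=2

Node count: 4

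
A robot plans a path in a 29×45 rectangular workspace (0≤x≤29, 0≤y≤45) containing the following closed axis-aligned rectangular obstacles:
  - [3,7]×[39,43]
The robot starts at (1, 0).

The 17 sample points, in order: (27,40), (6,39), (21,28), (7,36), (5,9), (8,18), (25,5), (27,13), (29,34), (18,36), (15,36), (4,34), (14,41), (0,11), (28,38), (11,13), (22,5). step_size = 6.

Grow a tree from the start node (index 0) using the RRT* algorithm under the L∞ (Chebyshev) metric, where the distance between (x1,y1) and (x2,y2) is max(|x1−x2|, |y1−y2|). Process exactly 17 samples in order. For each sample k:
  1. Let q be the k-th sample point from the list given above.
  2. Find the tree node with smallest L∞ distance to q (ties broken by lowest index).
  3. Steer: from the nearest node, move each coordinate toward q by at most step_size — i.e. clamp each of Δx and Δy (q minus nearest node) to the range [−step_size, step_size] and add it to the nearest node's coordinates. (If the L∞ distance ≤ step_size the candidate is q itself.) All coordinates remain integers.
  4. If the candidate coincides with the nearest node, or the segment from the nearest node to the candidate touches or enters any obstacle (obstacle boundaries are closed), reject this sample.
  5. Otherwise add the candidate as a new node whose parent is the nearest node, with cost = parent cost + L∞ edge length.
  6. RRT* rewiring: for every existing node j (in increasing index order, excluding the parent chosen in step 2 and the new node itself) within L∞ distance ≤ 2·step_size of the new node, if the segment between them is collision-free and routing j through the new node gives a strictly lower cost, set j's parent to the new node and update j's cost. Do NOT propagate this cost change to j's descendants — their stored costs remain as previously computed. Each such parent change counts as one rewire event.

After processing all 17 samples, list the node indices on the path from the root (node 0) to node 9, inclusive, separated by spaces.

Path: 0 1 2 3 9

1. q=(27,40) nearest=0 d=40 new=(7,6) → add node 1 parent=0 cost=6
2. q=(6,39) nearest=1 d=33 new=(6,12) → add node 2 parent=1 cost=12
3. q=(21,28) nearest=2 d=16 new=(12,18) → add node 3 parent=2 cost=18
4. q=(7,36) nearest=3 d=18 new=(7,24) → add node 4 parent=3 cost=24
5. q=(5,9) nearest=1 d=3 new=(5,9) → add node 5 parent=1 cost=9
6. q=(8,18) nearest=3 d=4 new=(8,18) → add node 6 parent=3 cost=22
7. q=(25,5) nearest=3 d=13 new=(18,12) → add node 7 parent=3 cost=24
8. q=(27,13) nearest=7 d=9 new=(24,13) → add node 8 parent=7 cost=30
9. q=(29,34) nearest=3 d=17 new=(18,24) → add node 9 parent=3 cost=24
10. q=(18,36) nearest=4 d=12 new=(13,30) → add node 10 parent=4 cost=30
11. q=(15,36) nearest=10 d=6 new=(15,36) → add node 11 parent=10 cost=36
12. q=(4,34) nearest=10 d=9 new=(7,34) → add node 12 parent=10 cost=36
13. q=(14,41) nearest=11 d=5 new=(14,41) → add node 13 parent=11 cost=41
14. q=(0,11) nearest=5 d=5 new=(0,11) → add node 14 parent=5 cost=14
15. q=(28,38) nearest=11 d=13 new=(21,38) → add node 15 parent=11 cost=42
16. q=(11,13) nearest=2 d=5 new=(11,13) → add node 16 parent=2 cost=17
17. q=(22,5) nearest=7 d=7 new=(22,6) → add node 17 parent=7 cost=30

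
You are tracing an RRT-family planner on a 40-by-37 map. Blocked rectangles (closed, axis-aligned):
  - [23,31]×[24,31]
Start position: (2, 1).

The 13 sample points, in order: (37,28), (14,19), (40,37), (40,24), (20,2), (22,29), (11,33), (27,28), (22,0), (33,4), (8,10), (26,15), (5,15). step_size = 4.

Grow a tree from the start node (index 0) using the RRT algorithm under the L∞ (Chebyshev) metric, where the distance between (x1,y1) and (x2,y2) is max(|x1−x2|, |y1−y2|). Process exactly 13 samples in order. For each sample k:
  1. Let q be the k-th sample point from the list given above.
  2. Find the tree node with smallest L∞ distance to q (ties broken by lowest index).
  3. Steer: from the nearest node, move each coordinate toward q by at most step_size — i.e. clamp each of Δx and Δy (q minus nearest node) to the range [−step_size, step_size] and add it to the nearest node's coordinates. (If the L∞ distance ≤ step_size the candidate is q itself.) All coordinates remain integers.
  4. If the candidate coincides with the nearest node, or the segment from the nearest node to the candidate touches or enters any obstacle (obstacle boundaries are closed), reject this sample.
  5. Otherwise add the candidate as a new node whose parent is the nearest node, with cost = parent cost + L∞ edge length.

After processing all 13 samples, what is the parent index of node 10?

1. q=(37,28) nearest=0 d=35 new=(6,5) → add node 1 parent=0 cost=4
2. q=(14,19) nearest=1 d=14 new=(10,9) → add node 2 parent=1 cost=8
3. q=(40,37) nearest=2 d=30 new=(14,13) → add node 3 parent=2 cost=12
4. q=(40,24) nearest=3 d=26 new=(18,17) → add node 4 parent=3 cost=16
5. q=(20,2) nearest=2 d=10 new=(14,5) → add node 5 parent=2 cost=12
6. q=(22,29) nearest=4 d=12 new=(22,21) → add node 6 parent=4 cost=20
7. q=(11,33) nearest=6 d=12 new=(18,25) → add node 7 parent=6 cost=24
8. q=(27,28) nearest=6 d=7 new=(26,25) → blocked by [23,31]×[24,31], reject
9. q=(22,0) nearest=5 d=8 new=(18,1) → add node 8 parent=5 cost=16
10. q=(33,4) nearest=4 d=15 new=(22,13) → add node 9 parent=4 cost=20
11. q=(8,10) nearest=2 d=2 new=(8,10) → add node 10 parent=2 cost=10
12. q=(26,15) nearest=9 d=4 new=(26,15) → add node 11 parent=9 cost=24
13. q=(5,15) nearest=10 d=5 new=(5,14) → add node 12 parent=10 cost=14

Parent of node 10: 2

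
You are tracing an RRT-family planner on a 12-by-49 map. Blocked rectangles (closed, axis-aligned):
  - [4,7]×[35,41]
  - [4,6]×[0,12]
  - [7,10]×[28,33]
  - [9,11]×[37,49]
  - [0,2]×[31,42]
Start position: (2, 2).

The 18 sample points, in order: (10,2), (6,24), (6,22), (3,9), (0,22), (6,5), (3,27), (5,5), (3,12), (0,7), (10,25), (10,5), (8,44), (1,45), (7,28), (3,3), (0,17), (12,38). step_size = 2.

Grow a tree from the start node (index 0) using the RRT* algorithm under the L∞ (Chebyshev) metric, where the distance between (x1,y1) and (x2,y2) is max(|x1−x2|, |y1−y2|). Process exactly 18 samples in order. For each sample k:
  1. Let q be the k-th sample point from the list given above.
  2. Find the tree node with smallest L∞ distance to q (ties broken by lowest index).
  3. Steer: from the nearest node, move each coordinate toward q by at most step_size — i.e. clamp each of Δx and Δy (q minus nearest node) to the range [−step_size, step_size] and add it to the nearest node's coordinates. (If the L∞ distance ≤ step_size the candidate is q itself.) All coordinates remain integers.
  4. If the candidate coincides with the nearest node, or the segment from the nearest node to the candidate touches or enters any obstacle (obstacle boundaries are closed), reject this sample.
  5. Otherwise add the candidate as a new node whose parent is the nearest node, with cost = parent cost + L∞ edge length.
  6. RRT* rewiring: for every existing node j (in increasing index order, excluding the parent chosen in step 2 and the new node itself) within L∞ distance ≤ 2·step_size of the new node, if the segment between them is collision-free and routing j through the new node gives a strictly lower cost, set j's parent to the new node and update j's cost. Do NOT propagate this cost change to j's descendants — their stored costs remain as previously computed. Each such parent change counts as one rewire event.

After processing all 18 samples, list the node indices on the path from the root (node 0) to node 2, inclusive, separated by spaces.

Path: 0 1 2

1. q=(10,2) nearest=0 d=8 new=(4,2) → blocked by [4,6]×[0,12], reject
2. q=(6,24) nearest=0 d=22 new=(4,4) → blocked by [4,6]×[0,12], reject
3. q=(6,22) nearest=0 d=20 new=(4,4) → blocked by [4,6]×[0,12], reject
4. q=(3,9) nearest=0 d=7 new=(3,4) → add node 1 parent=0 cost=2
5. q=(0,22) nearest=1 d=18 new=(1,6) → add node 2 parent=1 cost=4
6. q=(6,5) nearest=1 d=3 new=(5,5) → blocked by [4,6]×[0,12], reject
7. q=(3,27) nearest=2 d=21 new=(3,8) → add node 3 parent=2 cost=6
8. q=(5,5) nearest=1 d=2 new=(5,5) → blocked by [4,6]×[0,12], reject
9. q=(3,12) nearest=3 d=4 new=(3,10) → add node 4 parent=3 cost=8
10. q=(0,7) nearest=2 d=1 new=(0,7) → add node 5 parent=2 cost=5
11. q=(10,25) nearest=4 d=15 new=(5,12) → blocked by [4,6]×[0,12], reject
12. q=(10,5) nearest=1 d=7 new=(5,5) → blocked by [4,6]×[0,12], reject
13. q=(8,44) nearest=4 d=34 new=(5,12) → blocked by [4,6]×[0,12], reject
14. q=(1,45) nearest=4 d=35 new=(1,12) → add node 6 parent=4 cost=10
15. q=(7,28) nearest=6 d=16 new=(3,14) → add node 7 parent=6 cost=12
16. q=(3,3) nearest=0 d=1 new=(3,3) → add node 8 parent=0 cost=1
17. q=(0,17) nearest=7 d=3 new=(1,16) → add node 9 parent=7 cost=14
18. q=(12,38) nearest=9 d=22 new=(3,18) → add node 10 parent=9 cost=16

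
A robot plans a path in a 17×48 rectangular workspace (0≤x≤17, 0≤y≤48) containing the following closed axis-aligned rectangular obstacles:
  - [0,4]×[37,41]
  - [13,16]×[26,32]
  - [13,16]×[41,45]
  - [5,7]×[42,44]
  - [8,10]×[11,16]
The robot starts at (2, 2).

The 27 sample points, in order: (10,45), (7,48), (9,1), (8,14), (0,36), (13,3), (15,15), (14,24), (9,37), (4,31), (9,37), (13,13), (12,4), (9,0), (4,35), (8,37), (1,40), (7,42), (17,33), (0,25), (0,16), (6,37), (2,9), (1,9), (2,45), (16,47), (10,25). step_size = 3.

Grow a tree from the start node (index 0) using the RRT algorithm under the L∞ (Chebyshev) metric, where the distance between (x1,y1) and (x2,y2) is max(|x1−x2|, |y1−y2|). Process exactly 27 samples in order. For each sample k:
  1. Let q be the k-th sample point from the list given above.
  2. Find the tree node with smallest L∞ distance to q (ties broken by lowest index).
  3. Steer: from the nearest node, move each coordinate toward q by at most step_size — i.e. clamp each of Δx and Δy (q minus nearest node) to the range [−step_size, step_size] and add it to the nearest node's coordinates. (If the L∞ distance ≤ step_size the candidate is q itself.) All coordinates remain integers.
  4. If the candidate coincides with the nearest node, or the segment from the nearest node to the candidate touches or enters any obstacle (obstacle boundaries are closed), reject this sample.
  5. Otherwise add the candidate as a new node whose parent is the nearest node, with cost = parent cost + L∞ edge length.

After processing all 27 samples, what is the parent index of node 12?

Parent of node 12: 11

1. q=(10,45) nearest=0 d=43 new=(5,5) → add node 1 parent=0 cost=3
2. q=(7,48) nearest=1 d=43 new=(7,8) → add node 2 parent=1 cost=6
3. q=(9,1) nearest=1 d=4 new=(8,2) → add node 3 parent=1 cost=6
4. q=(8,14) nearest=2 d=6 new=(8,11) → blocked by [8,10]×[11,16], reject
5. q=(0,36) nearest=2 d=28 new=(4,11) → add node 4 parent=2 cost=9
6. q=(13,3) nearest=3 d=5 new=(11,3) → add node 5 parent=3 cost=9
7. q=(15,15) nearest=2 d=8 new=(10,11) → blocked by [8,10]×[11,16], reject
8. q=(14,24) nearest=4 d=13 new=(7,14) → add node 6 parent=4 cost=12
9. q=(9,37) nearest=6 d=23 new=(9,17) → blocked by [8,10]×[11,16], reject
10. q=(4,31) nearest=6 d=17 new=(4,17) → add node 7 parent=6 cost=15
11. q=(9,37) nearest=7 d=20 new=(7,20) → add node 8 parent=7 cost=18
12. q=(13,13) nearest=2 d=6 new=(10,11) → blocked by [8,10]×[11,16], reject
13. q=(12,4) nearest=5 d=1 new=(12,4) → add node 9 parent=5 cost=10
14. q=(9,0) nearest=3 d=2 new=(9,0) → add node 10 parent=3 cost=8
15. q=(4,35) nearest=8 d=15 new=(4,23) → add node 11 parent=8 cost=21
16. q=(8,37) nearest=11 d=14 new=(7,26) → add node 12 parent=11 cost=24
17. q=(1,40) nearest=12 d=14 new=(4,29) → add node 13 parent=12 cost=27
18. q=(7,42) nearest=13 d=13 new=(7,32) → add node 14 parent=13 cost=30
19. q=(17,33) nearest=12 d=10 new=(10,29) → add node 15 parent=12 cost=27
20. q=(0,25) nearest=11 d=4 new=(1,25) → add node 16 parent=11 cost=24
21. q=(0,16) nearest=7 d=4 new=(1,16) → add node 17 parent=7 cost=18
22. q=(6,37) nearest=14 d=5 new=(6,35) → add node 18 parent=14 cost=33
23. q=(2,9) nearest=4 d=2 new=(2,9) → add node 19 parent=4 cost=11
24. q=(1,9) nearest=19 d=1 new=(1,9) → add node 20 parent=19 cost=12
25. q=(2,45) nearest=18 d=10 new=(3,38) → blocked by [0,4]×[37,41], reject
26. q=(16,47) nearest=18 d=12 new=(9,38) → add node 21 parent=18 cost=36
27. q=(10,25) nearest=12 d=3 new=(10,25) → add node 22 parent=12 cost=27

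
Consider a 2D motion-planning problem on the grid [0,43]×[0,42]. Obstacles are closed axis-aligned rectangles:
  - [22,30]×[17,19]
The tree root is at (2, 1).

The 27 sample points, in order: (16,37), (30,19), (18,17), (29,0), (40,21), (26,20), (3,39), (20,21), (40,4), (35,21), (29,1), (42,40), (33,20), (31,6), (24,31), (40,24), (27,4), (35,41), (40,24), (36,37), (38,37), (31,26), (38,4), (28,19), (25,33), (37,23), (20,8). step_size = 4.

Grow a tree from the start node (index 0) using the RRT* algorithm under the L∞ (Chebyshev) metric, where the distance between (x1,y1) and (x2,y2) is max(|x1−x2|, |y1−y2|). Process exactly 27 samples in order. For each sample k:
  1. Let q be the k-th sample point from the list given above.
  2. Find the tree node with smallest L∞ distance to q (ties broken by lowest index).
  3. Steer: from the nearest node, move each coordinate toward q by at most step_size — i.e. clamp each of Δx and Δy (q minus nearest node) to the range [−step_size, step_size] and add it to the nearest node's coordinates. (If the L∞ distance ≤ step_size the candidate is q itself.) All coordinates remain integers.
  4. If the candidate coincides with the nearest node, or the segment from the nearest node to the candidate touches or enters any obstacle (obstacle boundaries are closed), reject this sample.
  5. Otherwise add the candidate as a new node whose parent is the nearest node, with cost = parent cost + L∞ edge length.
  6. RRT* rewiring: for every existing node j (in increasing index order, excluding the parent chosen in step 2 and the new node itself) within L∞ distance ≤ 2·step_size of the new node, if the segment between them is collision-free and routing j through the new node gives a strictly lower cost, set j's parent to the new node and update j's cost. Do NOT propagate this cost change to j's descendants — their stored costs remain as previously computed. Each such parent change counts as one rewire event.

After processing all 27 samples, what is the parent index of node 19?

1. q=(16,37) nearest=0 d=36 new=(6,5) → add node 1 parent=0 cost=4
2. q=(30,19) nearest=1 d=24 new=(10,9) → add node 2 parent=1 cost=8
3. q=(18,17) nearest=2 d=8 new=(14,13) → add node 3 parent=2 cost=12
4. q=(29,0) nearest=3 d=15 new=(18,9) → add node 4 parent=3 cost=16
5. q=(40,21) nearest=4 d=22 new=(22,13) → add node 5 parent=4 cost=20
6. q=(26,20) nearest=5 d=7 new=(26,17) → blocked by [22,30]×[17,19], reject
7. q=(3,39) nearest=3 d=26 new=(10,17) → add node 6 parent=3 cost=16
8. q=(20,21) nearest=3 d=8 new=(18,17) → add node 7 parent=3 cost=16
9. q=(40,4) nearest=5 d=18 new=(26,9) → add node 8 parent=5 cost=24
10. q=(35,21) nearest=8 d=12 new=(30,13) → add node 9 parent=8 cost=28
11. q=(29,1) nearest=8 d=8 new=(29,5) → add node 10 parent=8 cost=28
12. q=(42,40) nearest=7 d=24 new=(22,21) → add node 11 parent=7 cost=20
13. q=(33,20) nearest=9 d=7 new=(33,17) → add node 12 parent=9 cost=32
14. q=(31,6) nearest=10 d=2 new=(31,6) → add node 13 parent=10 cost=30
15. q=(24,31) nearest=11 d=10 new=(24,25) → add node 14 parent=11 cost=24
16. q=(40,24) nearest=12 d=7 new=(37,21) → add node 15 parent=12 cost=36
17. q=(27,4) nearest=10 d=2 new=(27,4) → add node 16 parent=10 cost=30
18. q=(35,41) nearest=14 d=16 new=(28,29) → add node 17 parent=14 cost=28
19. q=(40,24) nearest=15 d=3 new=(40,24) → add node 18 parent=15 cost=39
20. q=(36,37) nearest=17 d=8 new=(32,33) → add node 19 parent=17 cost=32
21. q=(38,37) nearest=19 d=6 new=(36,37) → add node 20 parent=19 cost=36
22. q=(31,26) nearest=17 d=3 new=(31,26) → add node 21 parent=17 cost=31
23. q=(38,4) nearest=13 d=7 new=(35,4) → add node 22 parent=13 cost=34
24. q=(28,19) nearest=12 d=5 new=(29,19) → blocked by [22,30]×[17,19], reject
25. q=(25,33) nearest=17 d=4 new=(25,33) → add node 23 parent=17 cost=32
26. q=(37,23) nearest=15 d=2 new=(37,23) → add node 24 parent=15 cost=38
27. q=(20,8) nearest=4 d=2 new=(20,8) → add node 25 parent=4 cost=18; rewire 16→25 (25<30)

Parent of node 19: 17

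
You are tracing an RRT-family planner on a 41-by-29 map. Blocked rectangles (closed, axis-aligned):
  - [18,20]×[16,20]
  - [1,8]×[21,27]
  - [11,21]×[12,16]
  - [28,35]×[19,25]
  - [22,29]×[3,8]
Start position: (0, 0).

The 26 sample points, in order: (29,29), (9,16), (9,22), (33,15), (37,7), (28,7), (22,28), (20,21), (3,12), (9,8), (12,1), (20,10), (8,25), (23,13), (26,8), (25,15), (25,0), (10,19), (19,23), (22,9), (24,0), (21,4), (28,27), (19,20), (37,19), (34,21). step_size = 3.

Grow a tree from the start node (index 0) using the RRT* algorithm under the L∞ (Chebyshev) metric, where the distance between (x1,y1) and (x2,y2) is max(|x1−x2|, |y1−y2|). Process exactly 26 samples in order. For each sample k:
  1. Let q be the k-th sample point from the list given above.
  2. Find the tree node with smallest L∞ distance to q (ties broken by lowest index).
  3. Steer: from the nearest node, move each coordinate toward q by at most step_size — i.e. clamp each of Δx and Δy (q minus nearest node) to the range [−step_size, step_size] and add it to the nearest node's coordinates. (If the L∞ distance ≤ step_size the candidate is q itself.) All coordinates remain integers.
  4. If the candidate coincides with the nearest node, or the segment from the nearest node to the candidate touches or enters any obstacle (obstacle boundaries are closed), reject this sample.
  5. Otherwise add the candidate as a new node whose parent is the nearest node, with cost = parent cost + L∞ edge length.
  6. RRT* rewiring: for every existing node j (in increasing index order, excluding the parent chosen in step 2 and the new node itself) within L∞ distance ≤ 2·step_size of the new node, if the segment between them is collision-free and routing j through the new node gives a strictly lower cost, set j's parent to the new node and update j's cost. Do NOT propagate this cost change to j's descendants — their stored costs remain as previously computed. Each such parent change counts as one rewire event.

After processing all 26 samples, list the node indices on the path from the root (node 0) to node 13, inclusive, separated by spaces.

1. q=(29,29) nearest=0 d=29 new=(3,3) → add node 1 parent=0 cost=3
2. q=(9,16) nearest=1 d=13 new=(6,6) → add node 2 parent=1 cost=6
3. q=(9,22) nearest=2 d=16 new=(9,9) → add node 3 parent=2 cost=9
4. q=(33,15) nearest=3 d=24 new=(12,12) → blocked by [11,21]×[12,16], reject
5. q=(37,7) nearest=3 d=28 new=(12,7) → add node 4 parent=3 cost=12
6. q=(28,7) nearest=4 d=16 new=(15,7) → add node 5 parent=4 cost=15
7. q=(22,28) nearest=3 d=19 new=(12,12) → blocked by [11,21]×[12,16], reject
8. q=(20,21) nearest=3 d=12 new=(12,12) → blocked by [11,21]×[12,16], reject
9. q=(3,12) nearest=2 d=6 new=(3,9) → add node 6 parent=2 cost=9
10. q=(9,8) nearest=3 d=1 new=(9,8) → add node 7 parent=3 cost=10
11. q=(12,1) nearest=2 d=6 new=(9,3) → add node 8 parent=2 cost=9
12. q=(20,10) nearest=5 d=5 new=(18,10) → add node 9 parent=5 cost=18
13. q=(8,25) nearest=9 d=15 new=(15,13) → blocked by [11,21]×[12,16], reject
14. q=(23,13) nearest=9 d=5 new=(21,13) → blocked by [11,21]×[12,16], reject
15. q=(26,8) nearest=9 d=8 new=(21,8) → add node 10 parent=9 cost=21
16. q=(25,15) nearest=9 d=7 new=(21,13) → blocked by [11,21]×[12,16], reject
17. q=(25,0) nearest=10 d=8 new=(24,5) → blocked by [22,29]×[3,8], reject
18. q=(10,19) nearest=9 d=9 new=(15,13) → blocked by [11,21]×[12,16], reject
19. q=(19,23) nearest=9 d=13 new=(19,13) → blocked by [11,21]×[12,16], reject
20. q=(22,9) nearest=10 d=1 new=(22,9) → add node 11 parent=10 cost=22
21. q=(24,0) nearest=10 d=8 new=(24,5) → blocked by [22,29]×[3,8], reject
22. q=(21,4) nearest=10 d=4 new=(21,5) → add node 12 parent=10 cost=24
23. q=(28,27) nearest=9 d=17 new=(21,13) → blocked by [11,21]×[12,16], reject
24. q=(19,20) nearest=9 d=10 new=(19,13) → blocked by [11,21]×[12,16], reject
25. q=(37,19) nearest=11 d=15 new=(25,12) → add node 13 parent=11 cost=25
26. q=(34,21) nearest=13 d=9 new=(28,15) → add node 14 parent=13 cost=28

Path: 0 1 2 3 4 5 9 10 11 13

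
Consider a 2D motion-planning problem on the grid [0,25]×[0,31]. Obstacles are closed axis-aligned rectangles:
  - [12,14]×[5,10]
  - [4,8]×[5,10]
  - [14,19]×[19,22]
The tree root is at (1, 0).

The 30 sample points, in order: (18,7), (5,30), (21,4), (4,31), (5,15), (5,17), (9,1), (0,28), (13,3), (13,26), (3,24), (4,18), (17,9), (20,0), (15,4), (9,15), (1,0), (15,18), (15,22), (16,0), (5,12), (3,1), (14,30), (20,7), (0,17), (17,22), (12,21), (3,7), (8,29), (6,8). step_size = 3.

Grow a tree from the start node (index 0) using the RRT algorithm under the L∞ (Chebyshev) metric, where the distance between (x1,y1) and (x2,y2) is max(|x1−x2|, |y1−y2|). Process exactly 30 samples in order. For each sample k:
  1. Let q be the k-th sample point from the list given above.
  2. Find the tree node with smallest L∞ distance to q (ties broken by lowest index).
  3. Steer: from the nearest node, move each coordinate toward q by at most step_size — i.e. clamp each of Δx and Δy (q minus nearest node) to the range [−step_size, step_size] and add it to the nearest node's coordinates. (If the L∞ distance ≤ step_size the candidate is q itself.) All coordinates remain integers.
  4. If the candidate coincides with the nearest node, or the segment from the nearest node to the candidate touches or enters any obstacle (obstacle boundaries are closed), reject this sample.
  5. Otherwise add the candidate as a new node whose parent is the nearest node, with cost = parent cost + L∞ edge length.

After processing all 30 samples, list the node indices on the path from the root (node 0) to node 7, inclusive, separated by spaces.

1. q=(18,7) nearest=0 d=17 new=(4,3) → add node 1 parent=0 cost=3
2. q=(5,30) nearest=1 d=27 new=(5,6) → blocked by [4,8]×[5,10], reject
3. q=(21,4) nearest=1 d=17 new=(7,4) → add node 2 parent=1 cost=6
4. q=(4,31) nearest=2 d=27 new=(4,7) → blocked by [4,8]×[5,10], reject
5. q=(5,15) nearest=2 d=11 new=(5,7) → blocked by [4,8]×[5,10], reject
6. q=(5,17) nearest=2 d=13 new=(5,7) → blocked by [4,8]×[5,10], reject
7. q=(9,1) nearest=2 d=3 new=(9,1) → add node 3 parent=2 cost=9
8. q=(0,28) nearest=2 d=24 new=(4,7) → blocked by [4,8]×[5,10], reject
9. q=(13,3) nearest=3 d=4 new=(12,3) → add node 4 parent=3 cost=12
10. q=(13,26) nearest=2 d=22 new=(10,7) → blocked by [4,8]×[5,10], reject
11. q=(3,24) nearest=2 d=20 new=(4,7) → blocked by [4,8]×[5,10], reject
12. q=(4,18) nearest=2 d=14 new=(4,7) → blocked by [4,8]×[5,10], reject
13. q=(17,9) nearest=4 d=6 new=(15,6) → blocked by [12,14]×[5,10], reject
14. q=(20,0) nearest=4 d=8 new=(15,0) → add node 5 parent=4 cost=15
15. q=(15,4) nearest=4 d=3 new=(15,4) → add node 6 parent=4 cost=15
16. q=(9,15) nearest=2 d=11 new=(9,7) → blocked by [4,8]×[5,10], reject
17. q=(1,0) nearest=0 d=0 → coincident, reject
18. q=(15,18) nearest=2 d=14 new=(10,7) → blocked by [4,8]×[5,10], reject
19. q=(15,22) nearest=2 d=18 new=(10,7) → blocked by [4,8]×[5,10], reject
20. q=(16,0) nearest=5 d=1 new=(16,0) → add node 7 parent=5 cost=16
21. q=(5,12) nearest=2 d=8 new=(5,7) → blocked by [4,8]×[5,10], reject
22. q=(3,1) nearest=0 d=2 new=(3,1) → add node 8 parent=0 cost=2
23. q=(14,30) nearest=2 d=26 new=(10,7) → blocked by [4,8]×[5,10], reject
24. q=(20,7) nearest=6 d=5 new=(18,7) → add node 9 parent=6 cost=18
25. q=(0,17) nearest=2 d=13 new=(4,7) → blocked by [4,8]×[5,10], reject
26. q=(17,22) nearest=9 d=15 new=(17,10) → add node 10 parent=9 cost=21
27. q=(12,21) nearest=10 d=11 new=(14,13) → add node 11 parent=10 cost=24
28. q=(3,7) nearest=1 d=4 new=(3,6) → add node 12 parent=1 cost=6
29. q=(8,29) nearest=11 d=16 new=(11,16) → add node 13 parent=11 cost=27
30. q=(6,8) nearest=12 d=3 new=(6,8) → blocked by [4,8]×[5,10], reject

Path: 0 1 2 3 4 5 7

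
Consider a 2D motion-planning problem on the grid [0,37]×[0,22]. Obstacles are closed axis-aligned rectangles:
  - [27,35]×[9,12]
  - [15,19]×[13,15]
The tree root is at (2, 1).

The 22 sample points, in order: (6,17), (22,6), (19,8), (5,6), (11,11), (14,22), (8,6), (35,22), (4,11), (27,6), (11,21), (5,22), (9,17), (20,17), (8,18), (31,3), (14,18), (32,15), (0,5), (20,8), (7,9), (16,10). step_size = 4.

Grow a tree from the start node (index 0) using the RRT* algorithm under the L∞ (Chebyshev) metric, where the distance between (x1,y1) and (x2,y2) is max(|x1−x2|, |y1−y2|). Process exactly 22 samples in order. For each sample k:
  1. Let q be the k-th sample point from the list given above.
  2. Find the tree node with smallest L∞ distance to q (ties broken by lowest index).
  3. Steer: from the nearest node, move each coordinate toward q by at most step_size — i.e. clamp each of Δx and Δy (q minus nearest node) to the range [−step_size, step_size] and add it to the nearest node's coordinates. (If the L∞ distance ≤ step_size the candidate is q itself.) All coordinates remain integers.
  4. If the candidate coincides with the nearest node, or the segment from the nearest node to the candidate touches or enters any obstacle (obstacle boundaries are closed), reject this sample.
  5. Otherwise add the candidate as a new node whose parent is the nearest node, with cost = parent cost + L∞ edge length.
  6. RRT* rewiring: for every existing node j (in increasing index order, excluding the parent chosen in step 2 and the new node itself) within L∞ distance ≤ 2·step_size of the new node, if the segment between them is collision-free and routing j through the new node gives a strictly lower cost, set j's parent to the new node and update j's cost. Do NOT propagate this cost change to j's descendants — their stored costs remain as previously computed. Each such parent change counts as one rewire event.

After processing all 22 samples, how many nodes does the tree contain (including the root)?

Node count: 22

1. q=(6,17) nearest=0 d=16 new=(6,5) → add node 1 parent=0 cost=4
2. q=(22,6) nearest=1 d=16 new=(10,6) → add node 2 parent=1 cost=8
3. q=(19,8) nearest=2 d=9 new=(14,8) → add node 3 parent=2 cost=12
4. q=(5,6) nearest=1 d=1 new=(5,6) → add node 4 parent=1 cost=5
5. q=(11,11) nearest=3 d=3 new=(11,11) → add node 5 parent=3 cost=15
6. q=(14,22) nearest=5 d=11 new=(14,15) → add node 6 parent=5 cost=19
7. q=(8,6) nearest=1 d=2 new=(8,6) → add node 7 parent=1 cost=6; rewire 5→7 (11<15)
8. q=(35,22) nearest=3 d=21 new=(18,12) → add node 8 parent=3 cost=16
9. q=(4,11) nearest=4 d=5 new=(4,10) → add node 9 parent=4 cost=9
10. q=(27,6) nearest=8 d=9 new=(22,8) → add node 10 parent=8 cost=20
11. q=(11,21) nearest=6 d=6 new=(11,19) → add node 11 parent=6 cost=23
12. q=(5,22) nearest=11 d=6 new=(7,22) → add node 12 parent=11 cost=27
13. q=(9,17) nearest=11 d=2 new=(9,17) → add node 13 parent=11 cost=25
14. q=(20,17) nearest=8 d=5 new=(20,16) → blocked by [15,19]×[13,15], reject
15. q=(8,18) nearest=13 d=1 new=(8,18) → add node 14 parent=13 cost=26
16. q=(31,3) nearest=10 d=9 new=(26,4) → add node 15 parent=10 cost=24
17. q=(14,18) nearest=6 d=3 new=(14,18) → add node 16 parent=6 cost=22
18. q=(32,15) nearest=10 d=10 new=(26,12) → add node 17 parent=10 cost=24
19. q=(0,5) nearest=0 d=4 new=(0,5) → add node 18 parent=0 cost=4
20. q=(20,8) nearest=10 d=2 new=(20,8) → add node 19 parent=10 cost=22
21. q=(7,9) nearest=2 d=3 new=(7,9) → add node 20 parent=2 cost=11; rewire 6→20 (18<19); rewire 13→20 (19<25)
22. q=(16,10) nearest=3 d=2 new=(16,10) → add node 21 parent=3 cost=14; rewire 14→21 (22<26); rewire 19→21 (18<22)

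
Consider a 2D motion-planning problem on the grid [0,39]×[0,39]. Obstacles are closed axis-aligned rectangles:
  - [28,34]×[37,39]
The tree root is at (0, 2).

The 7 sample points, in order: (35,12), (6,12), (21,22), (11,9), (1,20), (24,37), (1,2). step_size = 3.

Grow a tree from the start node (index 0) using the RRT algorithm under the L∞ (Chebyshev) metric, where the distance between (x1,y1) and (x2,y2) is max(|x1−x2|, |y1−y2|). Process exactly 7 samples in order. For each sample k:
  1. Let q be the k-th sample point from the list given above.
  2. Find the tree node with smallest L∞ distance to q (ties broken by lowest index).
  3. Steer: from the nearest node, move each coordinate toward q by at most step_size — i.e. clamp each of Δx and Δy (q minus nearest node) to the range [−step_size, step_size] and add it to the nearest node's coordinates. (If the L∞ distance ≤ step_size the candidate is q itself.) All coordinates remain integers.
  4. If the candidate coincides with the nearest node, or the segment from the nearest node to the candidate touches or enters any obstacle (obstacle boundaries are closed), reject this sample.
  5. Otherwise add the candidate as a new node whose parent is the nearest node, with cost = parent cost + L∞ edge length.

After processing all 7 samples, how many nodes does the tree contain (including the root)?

Node count: 8

1. q=(35,12) nearest=0 d=35 new=(3,5) → add node 1 parent=0 cost=3
2. q=(6,12) nearest=1 d=7 new=(6,8) → add node 2 parent=1 cost=6
3. q=(21,22) nearest=2 d=15 new=(9,11) → add node 3 parent=2 cost=9
4. q=(11,9) nearest=3 d=2 new=(11,9) → add node 4 parent=3 cost=11
5. q=(1,20) nearest=3 d=9 new=(6,14) → add node 5 parent=3 cost=12
6. q=(24,37) nearest=5 d=23 new=(9,17) → add node 6 parent=5 cost=15
7. q=(1,2) nearest=0 d=1 new=(1,2) → add node 7 parent=0 cost=1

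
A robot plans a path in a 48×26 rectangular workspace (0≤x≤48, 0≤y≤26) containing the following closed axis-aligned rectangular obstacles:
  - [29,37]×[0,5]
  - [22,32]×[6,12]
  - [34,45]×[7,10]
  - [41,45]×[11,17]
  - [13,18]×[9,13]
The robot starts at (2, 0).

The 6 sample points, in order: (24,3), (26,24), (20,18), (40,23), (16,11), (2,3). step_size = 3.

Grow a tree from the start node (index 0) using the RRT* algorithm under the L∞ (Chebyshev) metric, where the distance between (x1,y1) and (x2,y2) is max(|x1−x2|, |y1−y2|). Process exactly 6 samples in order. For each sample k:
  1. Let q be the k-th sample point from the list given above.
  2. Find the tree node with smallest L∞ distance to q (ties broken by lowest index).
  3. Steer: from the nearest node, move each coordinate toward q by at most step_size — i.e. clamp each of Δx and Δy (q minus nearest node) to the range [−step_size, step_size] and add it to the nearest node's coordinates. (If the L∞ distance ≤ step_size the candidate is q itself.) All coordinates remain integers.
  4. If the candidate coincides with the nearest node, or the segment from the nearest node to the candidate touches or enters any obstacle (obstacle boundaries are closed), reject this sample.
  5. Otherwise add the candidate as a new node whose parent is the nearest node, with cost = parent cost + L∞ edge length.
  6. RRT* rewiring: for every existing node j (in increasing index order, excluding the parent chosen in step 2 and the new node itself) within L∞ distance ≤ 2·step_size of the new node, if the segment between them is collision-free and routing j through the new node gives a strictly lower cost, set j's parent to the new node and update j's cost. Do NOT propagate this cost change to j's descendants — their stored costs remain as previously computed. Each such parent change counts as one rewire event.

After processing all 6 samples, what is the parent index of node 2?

Parent of node 2: 1

1. q=(24,3) nearest=0 d=22 new=(5,3) → add node 1 parent=0 cost=3
2. q=(26,24) nearest=1 d=21 new=(8,6) → add node 2 parent=1 cost=6
3. q=(20,18) nearest=2 d=12 new=(11,9) → add node 3 parent=2 cost=9
4. q=(40,23) nearest=3 d=29 new=(14,12) → blocked by [13,18]×[9,13], reject
5. q=(16,11) nearest=3 d=5 new=(14,11) → blocked by [13,18]×[9,13], reject
6. q=(2,3) nearest=0 d=3 new=(2,3) → add node 4 parent=0 cost=3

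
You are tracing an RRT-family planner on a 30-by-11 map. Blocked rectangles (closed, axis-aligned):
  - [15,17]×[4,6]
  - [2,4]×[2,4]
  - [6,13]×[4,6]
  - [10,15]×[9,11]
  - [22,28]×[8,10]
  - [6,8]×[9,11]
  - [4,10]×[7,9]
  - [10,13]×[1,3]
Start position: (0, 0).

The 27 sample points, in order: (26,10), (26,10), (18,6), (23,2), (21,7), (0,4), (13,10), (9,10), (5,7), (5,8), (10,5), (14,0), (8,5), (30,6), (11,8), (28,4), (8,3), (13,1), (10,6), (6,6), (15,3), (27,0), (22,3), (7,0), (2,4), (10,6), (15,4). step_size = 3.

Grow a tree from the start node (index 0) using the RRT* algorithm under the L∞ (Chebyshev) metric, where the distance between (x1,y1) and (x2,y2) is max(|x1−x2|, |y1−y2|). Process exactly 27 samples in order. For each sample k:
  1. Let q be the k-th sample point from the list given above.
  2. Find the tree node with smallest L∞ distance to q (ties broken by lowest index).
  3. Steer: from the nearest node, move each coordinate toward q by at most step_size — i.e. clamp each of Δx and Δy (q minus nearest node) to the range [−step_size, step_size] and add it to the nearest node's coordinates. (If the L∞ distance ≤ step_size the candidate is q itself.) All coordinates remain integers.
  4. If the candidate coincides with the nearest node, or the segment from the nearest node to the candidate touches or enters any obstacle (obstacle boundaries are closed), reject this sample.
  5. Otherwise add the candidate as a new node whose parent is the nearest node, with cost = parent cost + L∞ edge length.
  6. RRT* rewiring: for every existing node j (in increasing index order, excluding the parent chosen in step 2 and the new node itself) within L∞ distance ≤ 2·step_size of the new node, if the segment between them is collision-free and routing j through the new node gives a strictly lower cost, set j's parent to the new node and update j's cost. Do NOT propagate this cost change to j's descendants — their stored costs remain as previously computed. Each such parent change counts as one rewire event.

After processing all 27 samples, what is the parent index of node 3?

1. q=(26,10) nearest=0 d=26 new=(3,3) → blocked by [2,4]×[2,4], reject
2. q=(26,10) nearest=0 d=26 new=(3,3) → blocked by [2,4]×[2,4], reject
3. q=(18,6) nearest=0 d=18 new=(3,3) → blocked by [2,4]×[2,4], reject
4. q=(23,2) nearest=0 d=23 new=(3,2) → blocked by [2,4]×[2,4], reject
5. q=(21,7) nearest=0 d=21 new=(3,3) → blocked by [2,4]×[2,4], reject
6. q=(0,4) nearest=0 d=4 new=(0,3) → add node 1 parent=0 cost=3
7. q=(13,10) nearest=0 d=13 new=(3,3) → blocked by [2,4]×[2,4], reject
8. q=(9,10) nearest=1 d=9 new=(3,6) → add node 2 parent=1 cost=6
9. q=(5,7) nearest=2 d=2 new=(5,7) → blocked by [4,10]×[7,9], reject
10. q=(5,8) nearest=2 d=2 new=(5,8) → blocked by [4,10]×[7,9], reject
11. q=(10,5) nearest=2 d=7 new=(6,5) → blocked by [6,13]×[4,6], reject
12. q=(14,0) nearest=2 d=11 new=(6,3) → add node 3 parent=2 cost=9
13. q=(8,5) nearest=3 d=2 new=(8,5) → blocked by [6,13]×[4,6], reject
14. q=(30,6) nearest=3 d=24 new=(9,6) → blocked by [6,13]×[4,6], reject
15. q=(11,8) nearest=3 d=5 new=(9,6) → blocked by [6,13]×[4,6], reject
16. q=(28,4) nearest=3 d=22 new=(9,4) → blocked by [6,13]×[4,6], reject
17. q=(8,3) nearest=3 d=2 new=(8,3) → add node 4 parent=3 cost=11
18. q=(13,1) nearest=4 d=5 new=(11,1) → blocked by [10,13]×[1,3], reject
19. q=(10,6) nearest=4 d=3 new=(10,6) → blocked by [6,13]×[4,6], reject
20. q=(6,6) nearest=2 d=3 new=(6,6) → blocked by [6,13]×[4,6], reject
21. q=(15,3) nearest=4 d=7 new=(11,3) → blocked by [10,13]×[1,3], reject
22. q=(27,0) nearest=4 d=19 new=(11,0) → blocked by [10,13]×[1,3], reject
23. q=(22,3) nearest=4 d=14 new=(11,3) → blocked by [10,13]×[1,3], reject
24. q=(7,0) nearest=3 d=3 new=(7,0) → add node 5 parent=3 cost=12
25. q=(2,4) nearest=1 d=2 new=(2,4) → blocked by [2,4]×[2,4], reject
26. q=(10,6) nearest=4 d=3 new=(10,6) → blocked by [6,13]×[4,6], reject
27. q=(15,4) nearest=4 d=7 new=(11,4) → blocked by [6,13]×[4,6], reject

Parent of node 3: 2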